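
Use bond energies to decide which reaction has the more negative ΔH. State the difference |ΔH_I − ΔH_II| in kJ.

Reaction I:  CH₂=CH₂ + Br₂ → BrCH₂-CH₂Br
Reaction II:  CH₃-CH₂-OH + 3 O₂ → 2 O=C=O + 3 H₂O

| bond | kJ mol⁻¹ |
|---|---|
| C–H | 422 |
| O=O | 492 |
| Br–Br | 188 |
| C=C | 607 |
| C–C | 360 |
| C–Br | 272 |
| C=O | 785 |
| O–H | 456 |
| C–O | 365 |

Reaction I:
  Bonds broken (reactants):
    Br–Br: 1 × 188 = 188
    C–H: 4 × 422 = 1688
    C=C: 1 × 607 = 607
    Σ(broken) = 2483 kJ
  Bonds formed (products):
    C–Br: 2 × 272 = 544
    C–C: 1 × 360 = 360
    C–H: 4 × 422 = 1688
    Σ(formed) = 2592 kJ
  ΔH_I = 2483 − 2592 = −109 kJ
Reaction II:
  Bonds broken (reactants):
    C–C: 1 × 360 = 360
    C–H: 5 × 422 = 2110
    C–O: 1 × 365 = 365
    O–H: 1 × 456 = 456
    O=O: 3 × 492 = 1476
    Σ(broken) = 4767 kJ
  Bonds formed (products):
    C=O: 4 × 785 = 3140
    O–H: 6 × 456 = 2736
    Σ(formed) = 5876 kJ
  ΔH_II = 4767 − 5876 = −1109 kJ
ΔH_I − ΔH_II = +1000 kJ, so reaction II has the more negative ΔH; |ΔH_I − ΔH_II| = 1000 kJ.

Reaction II, by 1000 kJ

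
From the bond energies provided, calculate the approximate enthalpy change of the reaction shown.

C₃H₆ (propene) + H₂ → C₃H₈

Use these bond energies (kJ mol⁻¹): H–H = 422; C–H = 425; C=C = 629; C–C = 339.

Bonds broken (reactants):
  C–C: 1 × 339 = 339
  C–H: 6 × 425 = 2550
  C=C: 1 × 629 = 629
  H–H: 1 × 422 = 422
  Σ(broken) = 3940 kJ
Bonds formed (products):
  C–C: 2 × 339 = 678
  C–H: 8 × 425 = 3400
  Σ(formed) = 4078 kJ
ΔH = Σ(broken) − Σ(formed) = 3940 − 4078 = −138 kJ

ΔH ≈ −138 kJ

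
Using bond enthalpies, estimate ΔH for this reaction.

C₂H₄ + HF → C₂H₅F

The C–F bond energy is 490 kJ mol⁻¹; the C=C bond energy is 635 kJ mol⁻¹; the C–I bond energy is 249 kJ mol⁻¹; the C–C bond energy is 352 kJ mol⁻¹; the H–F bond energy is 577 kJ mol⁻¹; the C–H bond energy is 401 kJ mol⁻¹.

ΔH ≈ −31 kJ

Bonds broken (reactants):
  C–H: 4 × 401 = 1604
  C=C: 1 × 635 = 635
  H–F: 1 × 577 = 577
  Σ(broken) = 2816 kJ
Bonds formed (products):
  C–C: 1 × 352 = 352
  C–F: 1 × 490 = 490
  C–H: 5 × 401 = 2005
  Σ(formed) = 2847 kJ
ΔH = Σ(broken) − Σ(formed) = 2816 − 2847 = −31 kJ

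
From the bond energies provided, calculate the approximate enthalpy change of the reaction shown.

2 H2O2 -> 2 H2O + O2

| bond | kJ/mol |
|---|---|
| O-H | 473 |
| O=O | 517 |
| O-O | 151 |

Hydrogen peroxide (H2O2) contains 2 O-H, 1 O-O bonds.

ΔH ≈ −215 kJ

Bonds broken (reactants):
  O-H: 4 × 473 = 1892
  O-O: 2 × 151 = 302
  Σ(broken) = 2194 kJ
Bonds formed (products):
  O-H: 4 × 473 = 1892
  O=O: 1 × 517 = 517
  Σ(formed) = 2409 kJ
ΔH = Σ(broken) − Σ(formed) = 2194 − 2409 = −215 kJ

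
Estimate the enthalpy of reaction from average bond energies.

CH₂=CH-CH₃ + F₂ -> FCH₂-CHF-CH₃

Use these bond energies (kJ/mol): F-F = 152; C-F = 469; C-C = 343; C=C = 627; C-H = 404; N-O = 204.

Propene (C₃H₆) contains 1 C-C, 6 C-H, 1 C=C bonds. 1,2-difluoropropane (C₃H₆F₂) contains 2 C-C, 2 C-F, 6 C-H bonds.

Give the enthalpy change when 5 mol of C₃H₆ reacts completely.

Bonds broken (reactants):
  C-C: 1 × 343 = 343
  C-H: 6 × 404 = 2424
  C=C: 1 × 627 = 627
  F-F: 1 × 152 = 152
  Σ(broken) = 3546 kJ
Bonds formed (products):
  C-C: 2 × 343 = 686
  C-F: 2 × 469 = 938
  C-H: 6 × 404 = 2424
  Σ(formed) = 4048 kJ
ΔH = Σ(broken) − Σ(formed) = 3546 − 4048 = −502 kJ
For 5× the reaction as written: 5 × (−502) = −2510 kJ

ΔH = −2510 kJ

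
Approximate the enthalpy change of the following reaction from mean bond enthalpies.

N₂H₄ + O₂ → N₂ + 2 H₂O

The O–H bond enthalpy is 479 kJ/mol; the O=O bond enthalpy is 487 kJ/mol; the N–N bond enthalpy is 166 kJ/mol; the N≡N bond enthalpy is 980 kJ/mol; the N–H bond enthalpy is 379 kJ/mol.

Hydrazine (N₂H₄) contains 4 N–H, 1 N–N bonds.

Bonds broken (reactants):
  N–H: 4 × 379 = 1516
  N–N: 1 × 166 = 166
  O=O: 1 × 487 = 487
  Σ(broken) = 2169 kJ
Bonds formed (products):
  N≡N: 1 × 980 = 980
  O–H: 4 × 479 = 1916
  Σ(formed) = 2896 kJ
ΔH = Σ(broken) − Σ(formed) = 2169 − 2896 = −727 kJ

ΔH ≈ −727 kJ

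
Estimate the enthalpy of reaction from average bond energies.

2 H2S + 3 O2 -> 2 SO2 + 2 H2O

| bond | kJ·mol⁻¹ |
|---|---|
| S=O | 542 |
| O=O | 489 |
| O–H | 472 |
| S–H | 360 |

ΔH ≈ −1149 kJ

Bonds broken (reactants):
  O=O: 3 × 489 = 1467
  S–H: 4 × 360 = 1440
  Σ(broken) = 2907 kJ
Bonds formed (products):
  O–H: 4 × 472 = 1888
  S=O: 4 × 542 = 2168
  Σ(formed) = 4056 kJ
ΔH = Σ(broken) − Σ(formed) = 2907 − 4056 = −1149 kJ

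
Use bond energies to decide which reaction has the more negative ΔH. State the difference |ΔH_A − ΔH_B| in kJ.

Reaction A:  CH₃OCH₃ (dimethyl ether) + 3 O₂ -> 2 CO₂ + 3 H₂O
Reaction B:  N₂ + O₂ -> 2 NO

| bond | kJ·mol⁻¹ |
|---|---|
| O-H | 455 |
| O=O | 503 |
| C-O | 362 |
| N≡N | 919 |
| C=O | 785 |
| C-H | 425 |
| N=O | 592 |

Reaction A:
  Bonds broken (reactants):
    C-H: 6 × 425 = 2550
    C-O: 2 × 362 = 724
    O=O: 3 × 503 = 1509
    Σ(broken) = 4783 kJ
  Bonds formed (products):
    C=O: 4 × 785 = 3140
    O-H: 6 × 455 = 2730
    Σ(formed) = 5870 kJ
  ΔH_A = 4783 − 5870 = −1087 kJ
Reaction B:
  Bonds broken (reactants):
    N≡N: 1 × 919 = 919
    O=O: 1 × 503 = 503
    Σ(broken) = 1422 kJ
  Bonds formed (products):
    N=O: 2 × 592 = 1184
    Σ(formed) = 1184 kJ
  ΔH_B = 1422 − 1184 = +238 kJ
ΔH_A − ΔH_B = −1325 kJ, so reaction A has the more negative ΔH; |ΔH_A − ΔH_B| = 1325 kJ.

Reaction A, by 1325 kJ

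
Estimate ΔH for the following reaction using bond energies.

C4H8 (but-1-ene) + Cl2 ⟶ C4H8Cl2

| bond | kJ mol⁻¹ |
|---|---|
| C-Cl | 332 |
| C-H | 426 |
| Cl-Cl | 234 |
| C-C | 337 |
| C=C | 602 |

ΔH ≈ −165 kJ

Bonds broken (reactants):
  C-C: 2 × 337 = 674
  C-H: 8 × 426 = 3408
  C=C: 1 × 602 = 602
  Cl-Cl: 1 × 234 = 234
  Σ(broken) = 4918 kJ
Bonds formed (products):
  C-C: 3 × 337 = 1011
  C-Cl: 2 × 332 = 664
  C-H: 8 × 426 = 3408
  Σ(formed) = 5083 kJ
ΔH = Σ(broken) − Σ(formed) = 4918 − 5083 = −165 kJ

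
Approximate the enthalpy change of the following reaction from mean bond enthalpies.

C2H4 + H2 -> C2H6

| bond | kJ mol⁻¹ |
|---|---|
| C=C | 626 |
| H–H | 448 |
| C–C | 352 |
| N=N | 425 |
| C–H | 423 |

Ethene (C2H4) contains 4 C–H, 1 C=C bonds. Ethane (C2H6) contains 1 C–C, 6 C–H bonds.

ΔH ≈ −124 kJ

Bonds broken (reactants):
  C–H: 4 × 423 = 1692
  C=C: 1 × 626 = 626
  H–H: 1 × 448 = 448
  Σ(broken) = 2766 kJ
Bonds formed (products):
  C–C: 1 × 352 = 352
  C–H: 6 × 423 = 2538
  Σ(formed) = 2890 kJ
ΔH = Σ(broken) − Σ(formed) = 2766 − 2890 = −124 kJ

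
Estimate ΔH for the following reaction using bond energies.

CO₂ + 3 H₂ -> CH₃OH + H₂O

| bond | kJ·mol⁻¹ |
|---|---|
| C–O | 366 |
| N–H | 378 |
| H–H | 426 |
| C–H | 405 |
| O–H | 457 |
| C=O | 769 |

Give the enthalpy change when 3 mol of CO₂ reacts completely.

ΔH = −408 kJ

Bonds broken (reactants):
  C=O: 2 × 769 = 1538
  H–H: 3 × 426 = 1278
  Σ(broken) = 2816 kJ
Bonds formed (products):
  C–H: 3 × 405 = 1215
  C–O: 1 × 366 = 366
  O–H: 3 × 457 = 1371
  Σ(formed) = 2952 kJ
ΔH = Σ(broken) − Σ(formed) = 2816 − 2952 = −136 kJ
For 3× the reaction as written: 3 × (−136) = −408 kJ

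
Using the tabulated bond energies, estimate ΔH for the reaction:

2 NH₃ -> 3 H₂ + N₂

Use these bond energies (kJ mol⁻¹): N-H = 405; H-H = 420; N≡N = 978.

Bonds broken (reactants):
  N-H: 6 × 405 = 2430
  Σ(broken) = 2430 kJ
Bonds formed (products):
  H-H: 3 × 420 = 1260
  N≡N: 1 × 978 = 978
  Σ(formed) = 2238 kJ
ΔH = Σ(broken) − Σ(formed) = 2430 − 2238 = +192 kJ

ΔH ≈ +192 kJ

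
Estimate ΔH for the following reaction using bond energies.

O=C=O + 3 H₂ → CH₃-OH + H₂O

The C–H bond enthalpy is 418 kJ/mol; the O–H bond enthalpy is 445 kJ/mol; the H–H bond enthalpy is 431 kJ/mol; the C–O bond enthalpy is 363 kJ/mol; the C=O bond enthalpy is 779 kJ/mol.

Bonds broken (reactants):
  C=O: 2 × 779 = 1558
  H–H: 3 × 431 = 1293
  Σ(broken) = 2851 kJ
Bonds formed (products):
  C–H: 3 × 418 = 1254
  C–O: 1 × 363 = 363
  O–H: 3 × 445 = 1335
  Σ(formed) = 2952 kJ
ΔH = Σ(broken) − Σ(formed) = 2851 − 2952 = −101 kJ

ΔH ≈ −101 kJ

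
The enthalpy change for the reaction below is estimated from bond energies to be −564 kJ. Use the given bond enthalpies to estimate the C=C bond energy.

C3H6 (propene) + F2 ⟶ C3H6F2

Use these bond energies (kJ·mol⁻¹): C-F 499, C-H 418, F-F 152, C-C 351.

Let D be the C=C bond energy.
Σ(broken) = 1×351 + 6×418 + 1×D + 1×152 = 3011 + D
Σ(formed) = 2×351 + 2×499 + 6×418 = 4208
ΔH = Σ(broken) − Σ(formed) = (3011 + D) − (4208) = −1197 + D
Setting this equal to −564 kJ gives D = 633 kJ/mol.

D(C=C) ≈ 633 kJ/mol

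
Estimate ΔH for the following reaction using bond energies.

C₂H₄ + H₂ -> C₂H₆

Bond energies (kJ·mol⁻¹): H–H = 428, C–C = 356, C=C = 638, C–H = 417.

Bonds broken (reactants):
  C–H: 4 × 417 = 1668
  C=C: 1 × 638 = 638
  H–H: 1 × 428 = 428
  Σ(broken) = 2734 kJ
Bonds formed (products):
  C–C: 1 × 356 = 356
  C–H: 6 × 417 = 2502
  Σ(formed) = 2858 kJ
ΔH = Σ(broken) − Σ(formed) = 2734 − 2858 = −124 kJ

ΔH ≈ −124 kJ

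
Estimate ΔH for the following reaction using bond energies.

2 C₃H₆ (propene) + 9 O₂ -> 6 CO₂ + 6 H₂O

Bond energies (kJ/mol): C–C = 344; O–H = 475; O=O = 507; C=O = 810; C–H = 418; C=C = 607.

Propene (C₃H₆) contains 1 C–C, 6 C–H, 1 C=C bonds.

ΔH ≈ −3939 kJ

Bonds broken (reactants):
  C–C: 2 × 344 = 688
  C–H: 12 × 418 = 5016
  C=C: 2 × 607 = 1214
  O=O: 9 × 507 = 4563
  Σ(broken) = 11481 kJ
Bonds formed (products):
  C=O: 12 × 810 = 9720
  O–H: 12 × 475 = 5700
  Σ(formed) = 15420 kJ
ΔH = Σ(broken) − Σ(formed) = 11481 − 15420 = −3939 kJ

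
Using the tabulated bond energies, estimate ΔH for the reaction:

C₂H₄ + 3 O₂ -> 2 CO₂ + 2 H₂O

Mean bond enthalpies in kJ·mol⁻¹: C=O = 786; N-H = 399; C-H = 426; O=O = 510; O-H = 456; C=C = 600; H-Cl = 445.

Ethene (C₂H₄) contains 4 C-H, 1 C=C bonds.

Bonds broken (reactants):
  C-H: 4 × 426 = 1704
  C=C: 1 × 600 = 600
  O=O: 3 × 510 = 1530
  Σ(broken) = 3834 kJ
Bonds formed (products):
  C=O: 4 × 786 = 3144
  O-H: 4 × 456 = 1824
  Σ(formed) = 4968 kJ
ΔH = Σ(broken) − Σ(formed) = 3834 − 4968 = −1134 kJ

ΔH ≈ −1134 kJ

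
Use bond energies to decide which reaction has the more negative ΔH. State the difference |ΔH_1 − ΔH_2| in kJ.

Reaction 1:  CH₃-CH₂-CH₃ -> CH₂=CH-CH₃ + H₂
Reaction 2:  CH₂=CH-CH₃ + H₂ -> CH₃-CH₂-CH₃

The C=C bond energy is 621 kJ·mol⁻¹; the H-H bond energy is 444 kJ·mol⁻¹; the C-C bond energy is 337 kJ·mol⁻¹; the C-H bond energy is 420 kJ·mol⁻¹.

Reaction 2, by 224 kJ

Reaction 1:
  Bonds broken (reactants):
    C-C: 2 × 337 = 674
    C-H: 8 × 420 = 3360
    Σ(broken) = 4034 kJ
  Bonds formed (products):
    C-C: 1 × 337 = 337
    C-H: 6 × 420 = 2520
    C=C: 1 × 621 = 621
    H-H: 1 × 444 = 444
    Σ(formed) = 3922 kJ
  ΔH_1 = 4034 − 3922 = +112 kJ
Reaction 2:
  Bonds broken (reactants):
    C-C: 1 × 337 = 337
    C-H: 6 × 420 = 2520
    C=C: 1 × 621 = 621
    H-H: 1 × 444 = 444
    Σ(broken) = 3922 kJ
  Bonds formed (products):
    C-C: 2 × 337 = 674
    C-H: 8 × 420 = 3360
    Σ(formed) = 4034 kJ
  ΔH_2 = 3922 − 4034 = −112 kJ
ΔH_1 − ΔH_2 = +224 kJ, so reaction 2 has the more negative ΔH; |ΔH_1 − ΔH_2| = 224 kJ.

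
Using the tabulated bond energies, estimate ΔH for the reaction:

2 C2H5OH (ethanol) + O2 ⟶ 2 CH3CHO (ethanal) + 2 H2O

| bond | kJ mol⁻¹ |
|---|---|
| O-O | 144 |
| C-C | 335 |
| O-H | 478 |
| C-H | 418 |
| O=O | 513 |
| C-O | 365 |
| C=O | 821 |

ΔH ≈ −519 kJ

Bonds broken (reactants):
  C-C: 2 × 335 = 670
  C-H: 10 × 418 = 4180
  C-O: 2 × 365 = 730
  O-H: 2 × 478 = 956
  O=O: 1 × 513 = 513
  Σ(broken) = 7049 kJ
Bonds formed (products):
  C-C: 2 × 335 = 670
  C-H: 8 × 418 = 3344
  C=O: 2 × 821 = 1642
  O-H: 4 × 478 = 1912
  Σ(formed) = 7568 kJ
ΔH = Σ(broken) − Σ(formed) = 7049 − 7568 = −519 kJ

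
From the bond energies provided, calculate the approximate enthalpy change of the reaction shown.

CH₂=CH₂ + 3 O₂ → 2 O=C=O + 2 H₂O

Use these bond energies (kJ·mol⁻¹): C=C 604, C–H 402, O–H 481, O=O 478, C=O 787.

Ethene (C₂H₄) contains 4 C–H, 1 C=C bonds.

Bonds broken (reactants):
  C–H: 4 × 402 = 1608
  C=C: 1 × 604 = 604
  O=O: 3 × 478 = 1434
  Σ(broken) = 3646 kJ
Bonds formed (products):
  C=O: 4 × 787 = 3148
  O–H: 4 × 481 = 1924
  Σ(formed) = 5072 kJ
ΔH = Σ(broken) − Σ(formed) = 3646 − 5072 = −1426 kJ

ΔH ≈ −1426 kJ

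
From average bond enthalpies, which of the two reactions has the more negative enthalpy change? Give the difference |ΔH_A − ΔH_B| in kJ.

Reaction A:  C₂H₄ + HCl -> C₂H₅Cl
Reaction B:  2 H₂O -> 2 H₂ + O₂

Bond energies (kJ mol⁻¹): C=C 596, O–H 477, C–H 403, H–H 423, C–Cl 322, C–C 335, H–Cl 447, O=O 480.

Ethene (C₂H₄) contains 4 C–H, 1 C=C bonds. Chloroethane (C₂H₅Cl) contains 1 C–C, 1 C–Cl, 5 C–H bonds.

Reaction A:
  Bonds broken (reactants):
    C–H: 4 × 403 = 1612
    C=C: 1 × 596 = 596
    H–Cl: 1 × 447 = 447
    Σ(broken) = 2655 kJ
  Bonds formed (products):
    C–C: 1 × 335 = 335
    C–Cl: 1 × 322 = 322
    C–H: 5 × 403 = 2015
    Σ(formed) = 2672 kJ
  ΔH_A = 2655 − 2672 = −17 kJ
Reaction B:
  Bonds broken (reactants):
    O–H: 4 × 477 = 1908
    Σ(broken) = 1908 kJ
  Bonds formed (products):
    H–H: 2 × 423 = 846
    O=O: 1 × 480 = 480
    Σ(formed) = 1326 kJ
  ΔH_B = 1908 − 1326 = +582 kJ
ΔH_A − ΔH_B = −599 kJ, so reaction A has the more negative ΔH; |ΔH_A − ΔH_B| = 599 kJ.

Reaction A, by 599 kJ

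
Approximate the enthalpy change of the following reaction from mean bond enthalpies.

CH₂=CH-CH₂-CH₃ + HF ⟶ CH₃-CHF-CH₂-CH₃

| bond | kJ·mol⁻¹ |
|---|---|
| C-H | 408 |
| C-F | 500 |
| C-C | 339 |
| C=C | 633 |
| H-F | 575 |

ΔH ≈ −39 kJ

Bonds broken (reactants):
  C-C: 2 × 339 = 678
  C-H: 8 × 408 = 3264
  C=C: 1 × 633 = 633
  H-F: 1 × 575 = 575
  Σ(broken) = 5150 kJ
Bonds formed (products):
  C-C: 3 × 339 = 1017
  C-F: 1 × 500 = 500
  C-H: 9 × 408 = 3672
  Σ(formed) = 5189 kJ
ΔH = Σ(broken) − Σ(formed) = 5150 − 5189 = −39 kJ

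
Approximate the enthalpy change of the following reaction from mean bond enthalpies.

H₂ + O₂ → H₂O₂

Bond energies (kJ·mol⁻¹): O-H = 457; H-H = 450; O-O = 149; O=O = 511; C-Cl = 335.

Bonds broken (reactants):
  H-H: 1 × 450 = 450
  O=O: 1 × 511 = 511
  Σ(broken) = 961 kJ
Bonds formed (products):
  O-H: 2 × 457 = 914
  O-O: 1 × 149 = 149
  Σ(formed) = 1063 kJ
ΔH = Σ(broken) − Σ(formed) = 961 − 1063 = −102 kJ

ΔH ≈ −102 kJ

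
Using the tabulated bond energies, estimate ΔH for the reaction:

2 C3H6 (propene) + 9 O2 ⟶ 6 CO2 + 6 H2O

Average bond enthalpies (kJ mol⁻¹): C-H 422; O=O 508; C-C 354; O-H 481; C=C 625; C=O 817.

Bonds broken (reactants):
  C-C: 2 × 354 = 708
  C-H: 12 × 422 = 5064
  C=C: 2 × 625 = 1250
  O=O: 9 × 508 = 4572
  Σ(broken) = 11594 kJ
Bonds formed (products):
  C=O: 12 × 817 = 9804
  O-H: 12 × 481 = 5772
  Σ(formed) = 15576 kJ
ΔH = Σ(broken) − Σ(formed) = 11594 − 15576 = −3982 kJ

ΔH ≈ −3982 kJ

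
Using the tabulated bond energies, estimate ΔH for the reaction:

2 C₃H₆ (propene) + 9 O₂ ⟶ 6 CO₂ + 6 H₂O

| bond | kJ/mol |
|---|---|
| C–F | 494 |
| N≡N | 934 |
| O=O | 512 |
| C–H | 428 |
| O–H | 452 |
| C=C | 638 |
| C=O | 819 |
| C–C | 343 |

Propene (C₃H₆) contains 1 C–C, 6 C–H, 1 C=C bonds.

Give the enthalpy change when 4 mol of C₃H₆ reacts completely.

Bonds broken (reactants):
  C–C: 2 × 343 = 686
  C–H: 12 × 428 = 5136
  C=C: 2 × 638 = 1276
  O=O: 9 × 512 = 4608
  Σ(broken) = 11706 kJ
Bonds formed (products):
  C=O: 12 × 819 = 9828
  O–H: 12 × 452 = 5424
  Σ(formed) = 15252 kJ
ΔH = Σ(broken) − Σ(formed) = 11706 − 15252 = −3546 kJ
For 2× the reaction as written: 2 × (−3546) = −7092 kJ

ΔH = −7092 kJ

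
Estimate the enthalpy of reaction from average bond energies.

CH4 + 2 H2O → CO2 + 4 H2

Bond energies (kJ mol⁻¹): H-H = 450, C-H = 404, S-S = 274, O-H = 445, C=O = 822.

Bonds broken (reactants):
  C-H: 4 × 404 = 1616
  O-H: 4 × 445 = 1780
  Σ(broken) = 3396 kJ
Bonds formed (products):
  C=O: 2 × 822 = 1644
  H-H: 4 × 450 = 1800
  Σ(formed) = 3444 kJ
ΔH = Σ(broken) − Σ(formed) = 3396 − 3444 = −48 kJ

ΔH ≈ −48 kJ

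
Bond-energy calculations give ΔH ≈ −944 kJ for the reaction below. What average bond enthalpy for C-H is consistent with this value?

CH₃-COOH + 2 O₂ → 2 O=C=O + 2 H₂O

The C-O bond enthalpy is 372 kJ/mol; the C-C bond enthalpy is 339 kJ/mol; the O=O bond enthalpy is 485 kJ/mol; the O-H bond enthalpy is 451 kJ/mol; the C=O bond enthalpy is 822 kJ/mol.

D(C-H) ≈ 398 kJ/mol

Let D be the C-H bond energy.
Σ(broken) = 1×339 + 3×D + 1×372 + 1×822 + 1×451 + 2×485 = 2954 + 3D
Σ(formed) = 4×822 + 4×451 = 5092
ΔH = Σ(broken) − Σ(formed) = (2954 + 3D) − (5092) = −2138 + 3D
Setting this equal to −944 kJ gives 3D = 1194, so D = 398 kJ/mol.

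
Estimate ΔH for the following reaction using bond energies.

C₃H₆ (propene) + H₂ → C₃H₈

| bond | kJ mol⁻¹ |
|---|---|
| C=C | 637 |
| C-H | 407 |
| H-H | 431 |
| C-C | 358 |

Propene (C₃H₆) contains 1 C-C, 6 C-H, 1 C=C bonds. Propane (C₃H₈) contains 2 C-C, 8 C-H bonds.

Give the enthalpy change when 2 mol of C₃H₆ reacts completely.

Bonds broken (reactants):
  C-C: 1 × 358 = 358
  C-H: 6 × 407 = 2442
  C=C: 1 × 637 = 637
  H-H: 1 × 431 = 431
  Σ(broken) = 3868 kJ
Bonds formed (products):
  C-C: 2 × 358 = 716
  C-H: 8 × 407 = 3256
  Σ(formed) = 3972 kJ
ΔH = Σ(broken) − Σ(formed) = 3868 − 3972 = −104 kJ
For 2× the reaction as written: 2 × (−104) = −208 kJ

ΔH = −208 kJ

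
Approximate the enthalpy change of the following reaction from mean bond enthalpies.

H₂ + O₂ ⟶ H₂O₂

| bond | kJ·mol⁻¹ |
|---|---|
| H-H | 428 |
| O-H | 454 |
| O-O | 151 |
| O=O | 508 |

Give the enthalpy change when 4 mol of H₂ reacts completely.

Bonds broken (reactants):
  H-H: 1 × 428 = 428
  O=O: 1 × 508 = 508
  Σ(broken) = 936 kJ
Bonds formed (products):
  O-H: 2 × 454 = 908
  O-O: 1 × 151 = 151
  Σ(formed) = 1059 kJ
ΔH = Σ(broken) − Σ(formed) = 936 − 1059 = −123 kJ
For 4× the reaction as written: 4 × (−123) = −492 kJ

ΔH = −492 kJ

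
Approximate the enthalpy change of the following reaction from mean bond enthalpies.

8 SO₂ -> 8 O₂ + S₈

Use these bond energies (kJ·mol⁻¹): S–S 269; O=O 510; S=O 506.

ΔH ≈ +1864 kJ

Bonds broken (reactants):
  S=O: 16 × 506 = 8096
  Σ(broken) = 8096 kJ
Bonds formed (products):
  O=O: 8 × 510 = 4080
  S–S: 8 × 269 = 2152
  Σ(formed) = 6232 kJ
ΔH = Σ(broken) − Σ(formed) = 8096 − 6232 = +1864 kJ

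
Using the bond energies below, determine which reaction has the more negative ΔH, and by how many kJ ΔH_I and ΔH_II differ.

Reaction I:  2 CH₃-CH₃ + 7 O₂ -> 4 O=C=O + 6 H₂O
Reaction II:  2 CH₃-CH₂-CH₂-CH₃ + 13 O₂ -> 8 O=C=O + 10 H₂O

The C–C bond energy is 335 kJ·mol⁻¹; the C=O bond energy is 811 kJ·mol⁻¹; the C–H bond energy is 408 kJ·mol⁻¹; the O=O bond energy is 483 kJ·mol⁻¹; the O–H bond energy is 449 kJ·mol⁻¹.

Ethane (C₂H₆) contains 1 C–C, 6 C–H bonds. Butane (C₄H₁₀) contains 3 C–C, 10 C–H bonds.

Reaction I:
  Bonds broken (reactants):
    C–C: 2 × 335 = 670
    C–H: 12 × 408 = 4896
    O=O: 7 × 483 = 3381
    Σ(broken) = 8947 kJ
  Bonds formed (products):
    C=O: 8 × 811 = 6488
    O–H: 12 × 449 = 5388
    Σ(formed) = 11876 kJ
  ΔH_I = 8947 − 11876 = −2929 kJ
Reaction II:
  Bonds broken (reactants):
    C–C: 6 × 335 = 2010
    C–H: 20 × 408 = 8160
    O=O: 13 × 483 = 6279
    Σ(broken) = 16449 kJ
  Bonds formed (products):
    C=O: 16 × 811 = 12976
    O–H: 20 × 449 = 8980
    Σ(formed) = 21956 kJ
  ΔH_II = 16449 − 21956 = −5507 kJ
ΔH_I − ΔH_II = +2578 kJ, so reaction II has the more negative ΔH; |ΔH_I − ΔH_II| = 2578 kJ.

Reaction II, by 2578 kJ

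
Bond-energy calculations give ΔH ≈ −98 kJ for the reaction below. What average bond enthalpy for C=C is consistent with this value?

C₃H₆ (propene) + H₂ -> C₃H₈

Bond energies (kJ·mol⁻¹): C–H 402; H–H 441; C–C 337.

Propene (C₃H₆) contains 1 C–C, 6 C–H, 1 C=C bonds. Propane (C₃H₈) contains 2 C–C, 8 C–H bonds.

Let D be the C=C bond energy.
Σ(broken) = 1×337 + 6×402 + 1×D + 1×441 = 3190 + D
Σ(formed) = 2×337 + 8×402 = 3890
ΔH = Σ(broken) − Σ(formed) = (3190 + D) − (3890) = −700 + D
Setting this equal to −98 kJ gives D = 602 kJ/mol.

D(C=C) ≈ 602 kJ/mol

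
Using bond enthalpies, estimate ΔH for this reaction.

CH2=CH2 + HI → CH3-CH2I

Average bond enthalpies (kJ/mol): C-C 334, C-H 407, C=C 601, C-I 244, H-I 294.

Bonds broken (reactants):
  C-H: 4 × 407 = 1628
  C=C: 1 × 601 = 601
  H-I: 1 × 294 = 294
  Σ(broken) = 2523 kJ
Bonds formed (products):
  C-C: 1 × 334 = 334
  C-H: 5 × 407 = 2035
  C-I: 1 × 244 = 244
  Σ(formed) = 2613 kJ
ΔH = Σ(broken) − Σ(formed) = 2523 − 2613 = −90 kJ

ΔH ≈ −90 kJ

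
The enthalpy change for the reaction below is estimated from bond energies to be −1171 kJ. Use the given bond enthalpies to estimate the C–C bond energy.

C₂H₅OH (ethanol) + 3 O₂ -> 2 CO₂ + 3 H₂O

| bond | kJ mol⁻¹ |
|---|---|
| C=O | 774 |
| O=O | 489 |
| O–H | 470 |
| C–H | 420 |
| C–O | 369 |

Let D be the C–C bond energy.
Σ(broken) = 1×D + 5×420 + 1×369 + 1×470 + 3×489 = 4406 + D
Σ(formed) = 4×774 + 6×470 = 5916
ΔH = Σ(broken) − Σ(formed) = (4406 + D) − (5916) = −1510 + D
Setting this equal to −1171 kJ gives D = 339 kJ/mol.

D(C–C) ≈ 339 kJ/mol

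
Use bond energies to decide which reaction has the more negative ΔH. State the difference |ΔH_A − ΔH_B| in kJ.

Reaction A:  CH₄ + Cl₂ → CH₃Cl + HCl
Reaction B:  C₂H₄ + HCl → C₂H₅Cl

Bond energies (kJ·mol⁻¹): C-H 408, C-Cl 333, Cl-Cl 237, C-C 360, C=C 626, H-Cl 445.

Reaction A:
  Bonds broken (reactants):
    C-H: 4 × 408 = 1632
    Cl-Cl: 1 × 237 = 237
    Σ(broken) = 1869 kJ
  Bonds formed (products):
    C-Cl: 1 × 333 = 333
    C-H: 3 × 408 = 1224
    H-Cl: 1 × 445 = 445
    Σ(formed) = 2002 kJ
  ΔH_A = 1869 − 2002 = −133 kJ
Reaction B:
  Bonds broken (reactants):
    C-H: 4 × 408 = 1632
    C=C: 1 × 626 = 626
    H-Cl: 1 × 445 = 445
    Σ(broken) = 2703 kJ
  Bonds formed (products):
    C-C: 1 × 360 = 360
    C-Cl: 1 × 333 = 333
    C-H: 5 × 408 = 2040
    Σ(formed) = 2733 kJ
  ΔH_B = 2703 − 2733 = −30 kJ
ΔH_A − ΔH_B = −103 kJ, so reaction A has the more negative ΔH; |ΔH_A − ΔH_B| = 103 kJ.

Reaction A, by 103 kJ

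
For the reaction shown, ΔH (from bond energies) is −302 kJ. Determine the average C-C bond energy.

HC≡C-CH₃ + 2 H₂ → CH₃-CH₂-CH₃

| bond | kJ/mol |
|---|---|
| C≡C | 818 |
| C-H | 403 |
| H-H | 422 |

Let D be the C-C bond energy.
Σ(broken) = 1×818 + 1×D + 4×403 + 2×422 = 3274 + D
Σ(formed) = 2×D + 8×403 = 3224 + 2D
ΔH = Σ(broken) − Σ(formed) = (3274 + D) − (3224 + 2D) = +50 − D
Setting this equal to −302 kJ gives D = 352 kJ/mol.

D(C-C) ≈ 352 kJ/mol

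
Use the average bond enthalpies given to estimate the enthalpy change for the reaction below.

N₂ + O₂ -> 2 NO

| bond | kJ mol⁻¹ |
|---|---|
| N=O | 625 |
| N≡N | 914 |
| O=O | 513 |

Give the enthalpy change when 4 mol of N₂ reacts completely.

Bonds broken (reactants):
  N≡N: 1 × 914 = 914
  O=O: 1 × 513 = 513
  Σ(broken) = 1427 kJ
Bonds formed (products):
  N=O: 2 × 625 = 1250
  Σ(formed) = 1250 kJ
ΔH = Σ(broken) − Σ(formed) = 1427 − 1250 = +177 kJ
For 4× the reaction as written: 4 × (+177) = +708 kJ

ΔH = +708 kJ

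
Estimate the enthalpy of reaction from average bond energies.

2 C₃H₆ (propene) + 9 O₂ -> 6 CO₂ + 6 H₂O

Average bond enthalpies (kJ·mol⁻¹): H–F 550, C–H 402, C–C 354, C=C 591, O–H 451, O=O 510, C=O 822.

Bonds broken (reactants):
  C–C: 2 × 354 = 708
  C–H: 12 × 402 = 4824
  C=C: 2 × 591 = 1182
  O=O: 9 × 510 = 4590
  Σ(broken) = 11304 kJ
Bonds formed (products):
  C=O: 12 × 822 = 9864
  O–H: 12 × 451 = 5412
  Σ(formed) = 15276 kJ
ΔH = Σ(broken) − Σ(formed) = 11304 − 15276 = −3972 kJ

ΔH ≈ −3972 kJ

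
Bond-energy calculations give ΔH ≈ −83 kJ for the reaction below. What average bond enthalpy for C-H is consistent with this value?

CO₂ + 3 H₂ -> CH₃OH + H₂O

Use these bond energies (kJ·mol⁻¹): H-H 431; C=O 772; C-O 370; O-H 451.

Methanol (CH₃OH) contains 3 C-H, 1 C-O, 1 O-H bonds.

Let D be the C-H bond energy.
Σ(broken) = 2×772 + 3×431 = 2837
Σ(formed) = 3×D + 1×370 + 3×451 = 1723 + 3D
ΔH = Σ(broken) − Σ(formed) = (2837) − (1723 + 3D) = +1114 − 3D
Setting this equal to −83 kJ gives 3D = 1197, so D = 399 kJ/mol.

D(C-H) ≈ 399 kJ/mol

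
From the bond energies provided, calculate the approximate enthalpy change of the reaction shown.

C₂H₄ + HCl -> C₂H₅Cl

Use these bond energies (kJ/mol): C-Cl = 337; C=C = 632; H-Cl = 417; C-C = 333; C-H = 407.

ΔH ≈ −28 kJ

Bonds broken (reactants):
  C-H: 4 × 407 = 1628
  C=C: 1 × 632 = 632
  H-Cl: 1 × 417 = 417
  Σ(broken) = 2677 kJ
Bonds formed (products):
  C-C: 1 × 333 = 333
  C-Cl: 1 × 337 = 337
  C-H: 5 × 407 = 2035
  Σ(formed) = 2705 kJ
ΔH = Σ(broken) − Σ(formed) = 2677 − 2705 = −28 kJ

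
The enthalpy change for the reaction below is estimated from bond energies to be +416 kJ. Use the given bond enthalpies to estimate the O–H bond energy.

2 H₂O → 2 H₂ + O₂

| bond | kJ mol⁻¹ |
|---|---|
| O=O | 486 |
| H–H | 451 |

D(O–H) ≈ 451 kJ/mol

Let D be the O–H bond energy.
Σ(broken) = 4×D = 4D
Σ(formed) = 2×451 + 1×486 = 1388
ΔH = Σ(broken) − Σ(formed) = (4D) − (1388) = −1388 + 4D
Setting this equal to +416 kJ gives 4D = 1804, so D = 451 kJ/mol.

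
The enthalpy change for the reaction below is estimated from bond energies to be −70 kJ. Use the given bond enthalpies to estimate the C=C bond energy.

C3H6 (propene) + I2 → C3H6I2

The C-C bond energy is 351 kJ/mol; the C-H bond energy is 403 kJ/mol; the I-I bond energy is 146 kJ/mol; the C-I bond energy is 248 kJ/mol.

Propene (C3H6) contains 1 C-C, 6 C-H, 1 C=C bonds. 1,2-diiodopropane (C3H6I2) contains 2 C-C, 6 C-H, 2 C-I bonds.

D(C=C) ≈ 631 kJ/mol

Let D be the C=C bond energy.
Σ(broken) = 1×351 + 6×403 + 1×D + 1×146 = 2915 + D
Σ(formed) = 2×351 + 6×403 + 2×248 = 3616
ΔH = Σ(broken) − Σ(formed) = (2915 + D) − (3616) = −701 + D
Setting this equal to −70 kJ gives D = 631 kJ/mol.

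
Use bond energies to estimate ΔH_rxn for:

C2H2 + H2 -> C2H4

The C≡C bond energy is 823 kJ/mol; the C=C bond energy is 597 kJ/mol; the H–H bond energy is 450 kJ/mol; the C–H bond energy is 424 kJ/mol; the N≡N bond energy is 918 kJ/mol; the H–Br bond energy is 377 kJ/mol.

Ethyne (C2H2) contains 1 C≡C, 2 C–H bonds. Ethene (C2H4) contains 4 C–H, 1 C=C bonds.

Bonds broken (reactants):
  C≡C: 1 × 823 = 823
  C–H: 2 × 424 = 848
  H–H: 1 × 450 = 450
  Σ(broken) = 2121 kJ
Bonds formed (products):
  C–H: 4 × 424 = 1696
  C=C: 1 × 597 = 597
  Σ(formed) = 2293 kJ
ΔH = Σ(broken) − Σ(formed) = 2121 − 2293 = −172 kJ

ΔH ≈ −172 kJ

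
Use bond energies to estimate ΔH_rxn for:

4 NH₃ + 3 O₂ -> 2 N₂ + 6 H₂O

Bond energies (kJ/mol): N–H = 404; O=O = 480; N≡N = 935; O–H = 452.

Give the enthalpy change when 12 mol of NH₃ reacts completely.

Bonds broken (reactants):
  N–H: 12 × 404 = 4848
  O=O: 3 × 480 = 1440
  Σ(broken) = 6288 kJ
Bonds formed (products):
  N≡N: 2 × 935 = 1870
  O–H: 12 × 452 = 5424
  Σ(formed) = 7294 kJ
ΔH = Σ(broken) − Σ(formed) = 6288 − 7294 = −1006 kJ
For 3× the reaction as written: 3 × (−1006) = −3018 kJ

ΔH = −3018 kJ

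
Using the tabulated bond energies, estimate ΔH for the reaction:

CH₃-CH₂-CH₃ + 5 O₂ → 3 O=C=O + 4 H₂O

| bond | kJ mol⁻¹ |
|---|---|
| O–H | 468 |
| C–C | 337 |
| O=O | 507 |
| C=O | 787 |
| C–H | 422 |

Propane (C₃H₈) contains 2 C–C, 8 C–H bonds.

ΔH ≈ −1881 kJ

Bonds broken (reactants):
  C–C: 2 × 337 = 674
  C–H: 8 × 422 = 3376
  O=O: 5 × 507 = 2535
  Σ(broken) = 6585 kJ
Bonds formed (products):
  C=O: 6 × 787 = 4722
  O–H: 8 × 468 = 3744
  Σ(formed) = 8466 kJ
ΔH = Σ(broken) − Σ(formed) = 6585 − 8466 = −1881 kJ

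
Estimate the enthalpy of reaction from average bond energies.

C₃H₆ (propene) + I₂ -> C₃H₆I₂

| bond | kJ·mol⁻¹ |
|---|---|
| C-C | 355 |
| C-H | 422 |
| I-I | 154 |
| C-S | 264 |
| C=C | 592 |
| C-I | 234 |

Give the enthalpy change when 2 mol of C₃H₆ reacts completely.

Bonds broken (reactants):
  C-C: 1 × 355 = 355
  C-H: 6 × 422 = 2532
  C=C: 1 × 592 = 592
  I-I: 1 × 154 = 154
  Σ(broken) = 3633 kJ
Bonds formed (products):
  C-C: 2 × 355 = 710
  C-H: 6 × 422 = 2532
  C-I: 2 × 234 = 468
  Σ(formed) = 3710 kJ
ΔH = Σ(broken) − Σ(formed) = 3633 − 3710 = −77 kJ
For 2× the reaction as written: 2 × (−77) = −154 kJ

ΔH = −154 kJ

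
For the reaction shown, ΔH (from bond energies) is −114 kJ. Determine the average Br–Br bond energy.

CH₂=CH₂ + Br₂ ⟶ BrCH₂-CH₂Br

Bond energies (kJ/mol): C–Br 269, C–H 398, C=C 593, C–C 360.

Let D be the Br–Br bond energy.
Σ(broken) = 1×D + 4×398 + 1×593 = 2185 + D
Σ(formed) = 2×269 + 1×360 + 4×398 = 2490
ΔH = Σ(broken) − Σ(formed) = (2185 + D) − (2490) = −305 + D
Setting this equal to −114 kJ gives D = 191 kJ/mol.

D(Br–Br) ≈ 191 kJ/mol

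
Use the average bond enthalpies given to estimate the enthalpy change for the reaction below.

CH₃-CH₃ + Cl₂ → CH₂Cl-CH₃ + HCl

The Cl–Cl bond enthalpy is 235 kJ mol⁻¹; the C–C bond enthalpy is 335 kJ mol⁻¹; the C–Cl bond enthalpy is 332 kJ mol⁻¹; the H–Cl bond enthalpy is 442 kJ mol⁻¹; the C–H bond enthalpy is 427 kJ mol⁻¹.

Bonds broken (reactants):
  C–C: 1 × 335 = 335
  C–H: 6 × 427 = 2562
  Cl–Cl: 1 × 235 = 235
  Σ(broken) = 3132 kJ
Bonds formed (products):
  C–C: 1 × 335 = 335
  C–Cl: 1 × 332 = 332
  C–H: 5 × 427 = 2135
  H–Cl: 1 × 442 = 442
  Σ(formed) = 3244 kJ
ΔH = Σ(broken) − Σ(formed) = 3132 − 3244 = −112 kJ

ΔH ≈ −112 kJ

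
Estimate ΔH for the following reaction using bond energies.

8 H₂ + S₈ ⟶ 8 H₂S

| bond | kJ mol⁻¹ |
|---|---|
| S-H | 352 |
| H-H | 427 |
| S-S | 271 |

Bonds broken (reactants):
  H-H: 8 × 427 = 3416
  S-S: 8 × 271 = 2168
  Σ(broken) = 5584 kJ
Bonds formed (products):
  S-H: 16 × 352 = 5632
  Σ(formed) = 5632 kJ
ΔH = Σ(broken) − Σ(formed) = 5584 − 5632 = −48 kJ

ΔH ≈ −48 kJ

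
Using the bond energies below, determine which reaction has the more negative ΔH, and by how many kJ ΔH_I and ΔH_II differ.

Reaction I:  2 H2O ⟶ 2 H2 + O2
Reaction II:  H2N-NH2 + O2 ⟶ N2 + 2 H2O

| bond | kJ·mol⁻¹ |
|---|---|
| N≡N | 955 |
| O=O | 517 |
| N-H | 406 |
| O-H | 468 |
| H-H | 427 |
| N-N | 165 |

Reaction I:
  Bonds broken (reactants):
    O-H: 4 × 468 = 1872
    Σ(broken) = 1872 kJ
  Bonds formed (products):
    H-H: 2 × 427 = 854
    O=O: 1 × 517 = 517
    Σ(formed) = 1371 kJ
  ΔH_I = 1872 − 1371 = +501 kJ
Reaction II:
  Bonds broken (reactants):
    N-H: 4 × 406 = 1624
    N-N: 1 × 165 = 165
    O=O: 1 × 517 = 517
    Σ(broken) = 2306 kJ
  Bonds formed (products):
    N≡N: 1 × 955 = 955
    O-H: 4 × 468 = 1872
    Σ(formed) = 2827 kJ
  ΔH_II = 2306 − 2827 = −521 kJ
ΔH_I − ΔH_II = +1022 kJ, so reaction II has the more negative ΔH; |ΔH_I − ΔH_II| = 1022 kJ.

Reaction II, by 1022 kJ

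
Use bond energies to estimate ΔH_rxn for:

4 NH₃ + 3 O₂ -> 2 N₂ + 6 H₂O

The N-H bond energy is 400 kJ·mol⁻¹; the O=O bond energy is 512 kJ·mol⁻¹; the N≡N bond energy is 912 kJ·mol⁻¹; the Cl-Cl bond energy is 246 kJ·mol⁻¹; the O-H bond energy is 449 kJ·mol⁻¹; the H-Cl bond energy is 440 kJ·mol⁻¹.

ΔH ≈ −876 kJ

Bonds broken (reactants):
  N-H: 12 × 400 = 4800
  O=O: 3 × 512 = 1536
  Σ(broken) = 6336 kJ
Bonds formed (products):
  N≡N: 2 × 912 = 1824
  O-H: 12 × 449 = 5388
  Σ(formed) = 7212 kJ
ΔH = Σ(broken) − Σ(formed) = 6336 − 7212 = −876 kJ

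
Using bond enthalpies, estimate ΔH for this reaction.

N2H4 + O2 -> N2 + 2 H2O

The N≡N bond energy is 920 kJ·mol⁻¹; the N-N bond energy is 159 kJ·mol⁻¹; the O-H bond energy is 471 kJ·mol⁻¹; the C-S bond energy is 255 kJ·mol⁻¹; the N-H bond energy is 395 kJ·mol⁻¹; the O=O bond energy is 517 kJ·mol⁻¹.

ΔH ≈ −548 kJ

Bonds broken (reactants):
  N-H: 4 × 395 = 1580
  N-N: 1 × 159 = 159
  O=O: 1 × 517 = 517
  Σ(broken) = 2256 kJ
Bonds formed (products):
  N≡N: 1 × 920 = 920
  O-H: 4 × 471 = 1884
  Σ(formed) = 2804 kJ
ΔH = Σ(broken) − Σ(formed) = 2256 − 2804 = −548 kJ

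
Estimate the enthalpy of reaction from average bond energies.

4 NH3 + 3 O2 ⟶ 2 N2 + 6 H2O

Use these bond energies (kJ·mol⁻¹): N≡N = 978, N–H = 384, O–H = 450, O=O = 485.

ΔH ≈ −1293 kJ

Bonds broken (reactants):
  N–H: 12 × 384 = 4608
  O=O: 3 × 485 = 1455
  Σ(broken) = 6063 kJ
Bonds formed (products):
  N≡N: 2 × 978 = 1956
  O–H: 12 × 450 = 5400
  Σ(formed) = 7356 kJ
ΔH = Σ(broken) − Σ(formed) = 6063 − 7356 = −1293 kJ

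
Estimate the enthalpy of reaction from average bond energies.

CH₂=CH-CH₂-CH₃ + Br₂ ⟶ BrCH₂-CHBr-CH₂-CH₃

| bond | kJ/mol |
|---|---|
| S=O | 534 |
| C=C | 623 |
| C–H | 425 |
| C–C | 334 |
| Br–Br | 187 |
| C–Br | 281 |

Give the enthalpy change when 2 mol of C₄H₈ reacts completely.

Bonds broken (reactants):
  Br–Br: 1 × 187 = 187
  C–C: 2 × 334 = 668
  C–H: 8 × 425 = 3400
  C=C: 1 × 623 = 623
  Σ(broken) = 4878 kJ
Bonds formed (products):
  C–Br: 2 × 281 = 562
  C–C: 3 × 334 = 1002
  C–H: 8 × 425 = 3400
  Σ(formed) = 4964 kJ
ΔH = Σ(broken) − Σ(formed) = 4878 − 4964 = −86 kJ
For 2× the reaction as written: 2 × (−86) = −172 kJ

ΔH = −172 kJ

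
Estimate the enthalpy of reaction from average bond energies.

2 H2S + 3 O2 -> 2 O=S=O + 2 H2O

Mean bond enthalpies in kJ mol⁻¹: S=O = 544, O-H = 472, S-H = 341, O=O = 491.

ΔH ≈ −1227 kJ

Bonds broken (reactants):
  O=O: 3 × 491 = 1473
  S-H: 4 × 341 = 1364
  Σ(broken) = 2837 kJ
Bonds formed (products):
  O-H: 4 × 472 = 1888
  S=O: 4 × 544 = 2176
  Σ(formed) = 4064 kJ
ΔH = Σ(broken) − Σ(formed) = 2837 − 4064 = −1227 kJ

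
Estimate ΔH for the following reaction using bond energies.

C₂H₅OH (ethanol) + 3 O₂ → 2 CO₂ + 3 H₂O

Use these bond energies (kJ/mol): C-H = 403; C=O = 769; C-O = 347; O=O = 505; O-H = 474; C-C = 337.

ΔH ≈ −1232 kJ

Bonds broken (reactants):
  C-C: 1 × 337 = 337
  C-H: 5 × 403 = 2015
  C-O: 1 × 347 = 347
  O-H: 1 × 474 = 474
  O=O: 3 × 505 = 1515
  Σ(broken) = 4688 kJ
Bonds formed (products):
  C=O: 4 × 769 = 3076
  O-H: 6 × 474 = 2844
  Σ(formed) = 5920 kJ
ΔH = Σ(broken) − Σ(formed) = 4688 − 5920 = −1232 kJ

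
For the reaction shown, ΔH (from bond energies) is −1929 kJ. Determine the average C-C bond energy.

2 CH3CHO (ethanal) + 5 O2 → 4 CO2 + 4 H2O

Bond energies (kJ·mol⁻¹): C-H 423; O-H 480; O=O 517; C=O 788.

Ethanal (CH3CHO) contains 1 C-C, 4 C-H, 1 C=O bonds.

D(C-C) ≈ 335 kJ/mol

Let D be the C-C bond energy.
Σ(broken) = 2×D + 8×423 + 2×788 + 5×517 = 7545 + 2D
Σ(formed) = 8×788 + 8×480 = 10144
ΔH = Σ(broken) − Σ(formed) = (7545 + 2D) − (10144) = −2599 + 2D
Setting this equal to −1929 kJ gives 2D = 670, so D = 335 kJ/mol.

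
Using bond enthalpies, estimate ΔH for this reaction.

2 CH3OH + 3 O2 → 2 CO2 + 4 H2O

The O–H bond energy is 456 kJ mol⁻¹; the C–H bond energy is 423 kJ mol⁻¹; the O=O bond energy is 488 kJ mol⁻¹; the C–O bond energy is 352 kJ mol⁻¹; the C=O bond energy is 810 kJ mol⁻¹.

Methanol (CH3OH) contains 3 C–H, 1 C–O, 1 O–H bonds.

ΔH ≈ −1270 kJ

Bonds broken (reactants):
  C–H: 6 × 423 = 2538
  C–O: 2 × 352 = 704
  O–H: 2 × 456 = 912
  O=O: 3 × 488 = 1464
  Σ(broken) = 5618 kJ
Bonds formed (products):
  C=O: 4 × 810 = 3240
  O–H: 8 × 456 = 3648
  Σ(formed) = 6888 kJ
ΔH = Σ(broken) − Σ(formed) = 5618 − 6888 = −1270 kJ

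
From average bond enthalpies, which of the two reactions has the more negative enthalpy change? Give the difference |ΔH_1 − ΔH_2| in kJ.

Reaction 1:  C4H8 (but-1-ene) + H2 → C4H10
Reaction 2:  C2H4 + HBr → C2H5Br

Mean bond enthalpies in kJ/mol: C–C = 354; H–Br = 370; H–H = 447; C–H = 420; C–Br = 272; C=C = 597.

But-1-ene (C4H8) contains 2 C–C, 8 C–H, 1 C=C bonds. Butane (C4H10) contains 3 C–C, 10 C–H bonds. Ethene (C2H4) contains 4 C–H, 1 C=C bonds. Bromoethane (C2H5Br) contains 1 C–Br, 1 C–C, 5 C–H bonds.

Reaction 1, by 71 kJ

Reaction 1:
  Bonds broken (reactants):
    C–C: 2 × 354 = 708
    C–H: 8 × 420 = 3360
    C=C: 1 × 597 = 597
    H–H: 1 × 447 = 447
    Σ(broken) = 5112 kJ
  Bonds formed (products):
    C–C: 3 × 354 = 1062
    C–H: 10 × 420 = 4200
    Σ(formed) = 5262 kJ
  ΔH_1 = 5112 − 5262 = −150 kJ
Reaction 2:
  Bonds broken (reactants):
    C–H: 4 × 420 = 1680
    C=C: 1 × 597 = 597
    H–Br: 1 × 370 = 370
    Σ(broken) = 2647 kJ
  Bonds formed (products):
    C–Br: 1 × 272 = 272
    C–C: 1 × 354 = 354
    C–H: 5 × 420 = 2100
    Σ(formed) = 2726 kJ
  ΔH_2 = 2647 − 2726 = −79 kJ
ΔH_1 − ΔH_2 = −71 kJ, so reaction 1 has the more negative ΔH; |ΔH_1 − ΔH_2| = 71 kJ.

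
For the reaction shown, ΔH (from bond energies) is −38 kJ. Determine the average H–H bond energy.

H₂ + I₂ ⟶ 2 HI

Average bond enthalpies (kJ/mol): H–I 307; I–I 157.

Let D be the H–H bond energy.
Σ(broken) = 1×D + 1×157 = 157 + D
Σ(formed) = 2×307 = 614
ΔH = Σ(broken) − Σ(formed) = (157 + D) − (614) = −457 + D
Setting this equal to −38 kJ gives D = 419 kJ/mol.

D(H–H) ≈ 419 kJ/mol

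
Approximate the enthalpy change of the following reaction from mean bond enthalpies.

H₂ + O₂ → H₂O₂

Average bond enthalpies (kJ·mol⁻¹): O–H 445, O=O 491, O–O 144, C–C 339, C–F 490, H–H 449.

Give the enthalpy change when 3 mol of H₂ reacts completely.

Bonds broken (reactants):
  H–H: 1 × 449 = 449
  O=O: 1 × 491 = 491
  Σ(broken) = 940 kJ
Bonds formed (products):
  O–H: 2 × 445 = 890
  O–O: 1 × 144 = 144
  Σ(formed) = 1034 kJ
ΔH = Σ(broken) − Σ(formed) = 940 − 1034 = −94 kJ
For 3× the reaction as written: 3 × (−94) = −282 kJ

ΔH = −282 kJ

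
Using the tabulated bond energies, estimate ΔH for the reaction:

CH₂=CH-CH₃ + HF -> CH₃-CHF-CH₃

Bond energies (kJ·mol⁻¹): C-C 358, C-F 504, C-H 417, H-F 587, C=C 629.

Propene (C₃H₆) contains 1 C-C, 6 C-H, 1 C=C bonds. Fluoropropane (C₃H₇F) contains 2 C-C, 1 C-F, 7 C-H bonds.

Bonds broken (reactants):
  C-C: 1 × 358 = 358
  C-H: 6 × 417 = 2502
  C=C: 1 × 629 = 629
  H-F: 1 × 587 = 587
  Σ(broken) = 4076 kJ
Bonds formed (products):
  C-C: 2 × 358 = 716
  C-F: 1 × 504 = 504
  C-H: 7 × 417 = 2919
  Σ(formed) = 4139 kJ
ΔH = Σ(broken) − Σ(formed) = 4076 − 4139 = −63 kJ

ΔH ≈ −63 kJ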